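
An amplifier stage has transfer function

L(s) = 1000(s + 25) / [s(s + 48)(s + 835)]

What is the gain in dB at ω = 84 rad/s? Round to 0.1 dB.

-37.8 dB

At s = jω = j84:
zero (s+25): 25 + j84 → |·| = √(25²+84²) = √7681 ≈ 87.641, ∠ = arctan(84/25) ≈ 73.43°
pole (s+48): 48 + j84 → |·| = √(48²+84²) = √9360 ≈ 96.747, ∠ = arctan(84/48) ≈ 60.26°
pole (s+835): 835 + j84 → |·| = √(835²+84²) = √704281 ≈ 839.21, ∠ = arctan(84/835) ≈ 5.74°
pole at origin: |s| = 84, ∠ = 90.00° (in denominator)
|L| = 1000 · 87.641 / 6.82e+06 ≈ 0.012851
Gain = 20 log₁₀(0.012851) ≈ -37.82 dB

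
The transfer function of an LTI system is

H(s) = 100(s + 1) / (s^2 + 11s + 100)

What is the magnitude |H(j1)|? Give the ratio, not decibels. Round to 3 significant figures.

At s = jω = j1:
zero (s+1): 1 + j1 → |·| = √(1²+1²) = √2 ≈ 1.4142, ∠ = arctan(1/1) ≈ 45.00°
quadratic: (j1)² + 11·j1 + 100 = 99 + j11 → |·| ≈ 99.609, ∠ ≈ 6.34°
|H| = 100 · 1.4142 / 99.609 ≈ 1.4198

1.42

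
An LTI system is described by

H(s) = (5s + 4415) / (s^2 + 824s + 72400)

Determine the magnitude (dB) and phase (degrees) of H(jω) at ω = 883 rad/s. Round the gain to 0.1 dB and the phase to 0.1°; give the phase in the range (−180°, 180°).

-44.2 dB, -89.2°

Substitute s = j883:
Numerator: 5(j883) + 4415 = 4415 + j4415
Denominator: (j883)^2 + 824(j883) + 72400 = -707289 + j727592
|N| = √(4415² + 4415²) ≈ 6243.8, ∠N ≈ 45.00°
|D| = √(707289² + 727592²) ≈ 1.0147e+06, ∠D ≈ 134.19°
|H| = 6243.8 / 1.0147e+06 ≈ 0.0061533
Gain = 20 log₁₀(0.0061533) ≈ -44.22 dB
∠H = 45.00° − 134.19° = -89.19°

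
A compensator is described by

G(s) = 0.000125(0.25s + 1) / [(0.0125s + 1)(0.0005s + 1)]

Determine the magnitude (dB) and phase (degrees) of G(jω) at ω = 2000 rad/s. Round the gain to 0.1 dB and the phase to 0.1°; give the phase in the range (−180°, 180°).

At ω = 2000 rad/s:
zero (1 + j2000·0.25) = 1 + j500 → |·| ≈ 500, ∠ ≈ 89.89°
pole (1 + j2000·0.0125) = 1 + j25 → |·| ≈ 25.02, ∠ ≈ 87.71°
pole (1 + j2000·0.0005) = 1 + j1 → |·| ≈ 1.4142, ∠ ≈ 45.00°
|G| = 0.000125 · 500 / (25.02 · 1.4142) ≈ 0.0017664
Gain = 20 log₁₀(0.0017664) ≈ -55.06 dB
∠G = (89.89°) − (87.71° + 45.00°) = -42.82°

-55.1 dB, -42.8°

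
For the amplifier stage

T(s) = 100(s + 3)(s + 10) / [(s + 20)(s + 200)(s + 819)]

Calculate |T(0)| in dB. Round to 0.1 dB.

T(0) = 100·3·10 / (20·200·819) ≈ 0.00091575
20 log₁₀(0.00091575) ≈ -60.76 dB

-60.8 dB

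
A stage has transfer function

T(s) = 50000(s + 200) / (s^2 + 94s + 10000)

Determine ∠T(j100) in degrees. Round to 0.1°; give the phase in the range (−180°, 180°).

At s = jω = j100:
zero (s+200): 200 + j100 → |·| = √(200²+100²) = √50000 ≈ 223.61, ∠ = arctan(100/200) ≈ 26.57°
quadratic: (j100)² + 94·j100 + 10000 = 0 + j9400 → |·| ≈ 9400, ∠ ≈ 90.00°
∠T = 26.57° − 90.00° = -63.43°

-63.4°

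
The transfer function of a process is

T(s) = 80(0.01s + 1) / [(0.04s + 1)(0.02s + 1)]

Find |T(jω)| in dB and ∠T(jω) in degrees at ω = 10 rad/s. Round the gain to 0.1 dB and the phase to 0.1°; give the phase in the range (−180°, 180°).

At ω = 10 rad/s:
zero (1 + j10·0.01) = 1 + j0.1 → |·| ≈ 1.005, ∠ ≈ 5.71°
pole (1 + j10·0.04) = 1 + j0.4 → |·| ≈ 1.077, ∠ ≈ 21.80°
pole (1 + j10·0.02) = 1 + j0.2 → |·| ≈ 1.0198, ∠ ≈ 11.31°
|T| = 80 · 1.005 / (1.077 · 1.0198) ≈ 73.202
Gain = 20 log₁₀(73.202) ≈ 37.29 dB
∠T = (5.71°) − (21.80° + 11.31°) = -27.40°

37.3 dB, -27.4°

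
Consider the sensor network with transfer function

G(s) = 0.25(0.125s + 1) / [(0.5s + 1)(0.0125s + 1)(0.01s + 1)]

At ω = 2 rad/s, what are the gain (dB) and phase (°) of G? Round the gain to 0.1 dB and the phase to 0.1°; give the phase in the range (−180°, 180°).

-14.8 dB, -33.5°

At ω = 2 rad/s:
zero (1 + j2·0.125) = 1 + j0.25 → |·| ≈ 1.0308, ∠ ≈ 14.04°
pole (1 + j2·0.5) = 1 + j1 → |·| ≈ 1.4142, ∠ ≈ 45.00°
pole (1 + j2·0.0125) = 1 + j0.025 → |·| ≈ 1.0003, ∠ ≈ 1.43°
pole (1 + j2·0.01) = 1 + j0.02 → |·| ≈ 1.0002, ∠ ≈ 1.15°
|G| = 0.25 · 1.0308 / (1.4142 · 1.0003 · 1.0002) ≈ 0.18213
Gain = 20 log₁₀(0.18213) ≈ -14.79 dB
∠G = (14.04°) − (45.00° + 1.43° + 1.15°) = -33.54°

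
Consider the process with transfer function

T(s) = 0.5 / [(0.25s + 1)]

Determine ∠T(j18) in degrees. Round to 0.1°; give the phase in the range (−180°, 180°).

At ω = 18 rad/s:
pole (1 + j18·0.25) = 1 + j4.5 → |·| ≈ 4.6098, ∠ ≈ 77.47°
∠T = (0°) − (77.47°) = -77.47°

-77.5°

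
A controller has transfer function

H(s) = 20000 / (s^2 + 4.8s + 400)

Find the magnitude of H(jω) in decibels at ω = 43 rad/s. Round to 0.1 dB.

At s = jω = j43:
quadratic: (j43)² + 4.8·j43 + 400 = -1449 + j206.4 → |·| ≈ 1463.6, ∠ ≈ 171.89°
|H| = 20000 / 1463.6 ≈ 13.665
Gain = 20 log₁₀(13.665) ≈ 22.71 dB

22.7 dB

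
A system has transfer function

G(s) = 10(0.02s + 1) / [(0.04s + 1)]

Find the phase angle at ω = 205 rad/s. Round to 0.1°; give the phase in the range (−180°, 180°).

-6.8°

At ω = 205 rad/s:
zero (1 + j205·0.02) = 1 + j4.1 → |·| ≈ 4.2202, ∠ ≈ 76.29°
pole (1 + j205·0.04) = 1 + j8.2 → |·| ≈ 8.2608, ∠ ≈ 83.05°
∠G = (76.29°) − (83.05°) = -6.76°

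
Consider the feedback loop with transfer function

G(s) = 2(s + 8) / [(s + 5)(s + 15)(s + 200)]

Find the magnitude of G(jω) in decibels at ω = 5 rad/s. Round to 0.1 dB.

-61.5 dB

At s = jω = j5:
zero (s+8): 8 + j5 → |·| = √(8²+5²) = √89 ≈ 9.434, ∠ = arctan(5/8) ≈ 32.01°
pole (s+5): 5 + j5 → |·| = √(5²+5²) = √50 ≈ 7.0711, ∠ = arctan(5/5) ≈ 45.00°
pole (s+15): 15 + j5 → |·| = √(15²+5²) = √250 ≈ 15.811, ∠ = arctan(5/15) ≈ 18.43°
pole (s+200): 200 + j5 → |·| = √(200²+5²) = √40025 ≈ 200.06, ∠ = arctan(5/200) ≈ 1.43°
|G| = 2 · 9.434 / 22367 ≈ 0.00084356
Gain = 20 log₁₀(0.00084356) ≈ -61.48 dB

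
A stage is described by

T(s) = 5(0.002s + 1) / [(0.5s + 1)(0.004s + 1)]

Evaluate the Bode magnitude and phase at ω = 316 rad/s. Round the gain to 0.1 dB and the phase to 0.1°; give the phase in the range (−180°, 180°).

-32.7 dB, -109.0°

At ω = 316 rad/s:
zero (1 + j316·0.002) = 1 + j0.632 → |·| ≈ 1.183, ∠ ≈ 32.29°
pole (1 + j316·0.5) = 1 + j158 → |·| ≈ 158, ∠ ≈ 89.64°
pole (1 + j316·0.004) = 1 + j1.264 → |·| ≈ 1.6117, ∠ ≈ 51.65°
|T| = 5 · 1.183 / (158 · 1.6117) ≈ 0.023228
Gain = 20 log₁₀(0.023228) ≈ -32.68 dB
∠T = (32.29°) − (89.64° + 51.65°) = -109.00°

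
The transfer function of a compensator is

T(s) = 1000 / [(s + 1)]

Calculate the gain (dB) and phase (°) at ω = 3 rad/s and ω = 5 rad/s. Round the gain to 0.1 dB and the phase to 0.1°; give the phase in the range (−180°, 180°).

At ω = 3 rad/s:
pole (1 + j3·1) = 1 + j3 → |·| ≈ 3.1623, ∠ ≈ 71.57°
|T| = 1000 · 1 / (3.1623) ≈ 316.23
Gain = 20 log₁₀(316.23) ≈ 50.00 dB
∠T = (0°) − (71.57°) = -71.57°

At ω = 5 rad/s:
pole (1 + j5·1) = 1 + j5 → |·| ≈ 5.099, ∠ ≈ 78.69°
|T| = 1000 · 1 / (5.099) ≈ 196.12
Gain = 20 log₁₀(196.12) ≈ 45.85 dB
∠T = (0°) − (78.69°) = -78.69°

ω = 3: 50.0 dB, -71.6°; ω = 5: 45.9 dB, -78.7°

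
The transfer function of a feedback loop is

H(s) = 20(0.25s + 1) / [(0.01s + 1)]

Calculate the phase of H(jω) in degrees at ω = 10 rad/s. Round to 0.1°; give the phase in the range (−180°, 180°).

At ω = 10 rad/s:
zero (1 + j10·0.25) = 1 + j2.5 → |·| ≈ 2.6926, ∠ ≈ 68.20°
pole (1 + j10·0.01) = 1 + j0.1 → |·| ≈ 1.005, ∠ ≈ 5.71°
∠H = (68.20°) − (5.71°) = 62.49°

62.5°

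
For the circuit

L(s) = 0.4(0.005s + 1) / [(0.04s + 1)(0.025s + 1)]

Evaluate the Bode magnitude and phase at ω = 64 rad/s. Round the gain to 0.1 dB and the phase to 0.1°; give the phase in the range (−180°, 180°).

-21.8 dB, -108.9°

At ω = 64 rad/s:
zero (1 + j64·0.005) = 1 + j0.32 → |·| ≈ 1.05, ∠ ≈ 17.74°
pole (1 + j64·0.04) = 1 + j2.56 → |·| ≈ 2.7484, ∠ ≈ 68.66°
pole (1 + j64·0.025) = 1 + j1.6 → |·| ≈ 1.8868, ∠ ≈ 57.99°
|L| = 0.4 · 1.05 / (2.7484 · 1.8868) ≈ 0.080992
Gain = 20 log₁₀(0.080992) ≈ -21.83 dB
∠L = (17.74°) − (68.66° + 57.99°) = -108.91°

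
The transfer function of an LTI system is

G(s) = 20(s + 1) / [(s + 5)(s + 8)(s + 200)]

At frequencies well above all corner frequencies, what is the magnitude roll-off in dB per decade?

-40 dB/decade

Each pole contributes −20 dB/decade at high frequency; each zero contributes +20 dB/decade.
Net: 1 zero(s) − 3 pole(s) → -40 dB/decade.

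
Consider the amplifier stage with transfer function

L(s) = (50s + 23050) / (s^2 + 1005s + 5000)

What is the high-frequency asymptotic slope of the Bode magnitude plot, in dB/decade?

-20 dB/decade

Each pole contributes −20 dB/decade at high frequency; each zero contributes +20 dB/decade.
Net: 1 zero(s) − 2 pole(s) → -20 dB/decade.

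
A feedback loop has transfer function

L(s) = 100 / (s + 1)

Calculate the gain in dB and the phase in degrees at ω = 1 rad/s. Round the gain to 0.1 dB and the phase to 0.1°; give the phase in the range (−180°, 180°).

At s = jω = j1:
pole (s+1): 1 + j1 → |·| = √(1²+1²) = √2 ≈ 1.4142, ∠ = arctan(1/1) ≈ 45.00°
|L| = 100 / 1.4142 ≈ 70.711
Gain = 20 log₁₀(70.711) ≈ 36.99 dB
∠L = 0.00° − 45.00° = -45.00°

37.0 dB, -45.0°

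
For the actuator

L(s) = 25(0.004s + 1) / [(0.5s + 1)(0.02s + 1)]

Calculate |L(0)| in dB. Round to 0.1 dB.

28.0 dB

L(0) = 25 · 1 / 1 = 25
20 log₁₀(25) ≈ 27.96 dB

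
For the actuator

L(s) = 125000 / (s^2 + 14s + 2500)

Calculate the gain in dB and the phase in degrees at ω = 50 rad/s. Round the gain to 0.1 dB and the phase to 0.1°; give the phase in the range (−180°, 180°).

45.0 dB, -90.0°

At s = jω = j50:
quadratic: (j50)² + 14·j50 + 2500 = 0 + j700 → |·| ≈ 700, ∠ ≈ 90.00°
|L| = 125000 / 700 ≈ 178.57
Gain = 20 log₁₀(178.57) ≈ 45.04 dB
∠L = 0.00° − 90.00° = -90.00°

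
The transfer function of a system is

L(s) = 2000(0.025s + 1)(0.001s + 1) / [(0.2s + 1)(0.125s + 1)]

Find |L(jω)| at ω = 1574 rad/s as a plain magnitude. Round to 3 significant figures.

At ω = 1574 rad/s:
zero (1 + j1574·0.025) = 1 + j39.35 → |·| ≈ 39.363, ∠ ≈ 88.54°
zero (1 + j1574·0.001) = 1 + j1.574 → |·| ≈ 1.8648, ∠ ≈ 57.57°
pole (1 + j1574·0.2) = 1 + j314.8 → |·| ≈ 314.8, ∠ ≈ 89.82°
pole (1 + j1574·0.125) = 1 + j196.75 → |·| ≈ 196.75, ∠ ≈ 89.71°
|L| = 2000 · 39.363 · 1.8648 / (314.8 · 196.75) ≈ 2.3703

2.37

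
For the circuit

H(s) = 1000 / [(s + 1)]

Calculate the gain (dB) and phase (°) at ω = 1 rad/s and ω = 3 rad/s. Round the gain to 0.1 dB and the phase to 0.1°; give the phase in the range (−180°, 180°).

At ω = 1 rad/s:
pole (1 + j1·1) = 1 + j1 → |·| ≈ 1.4142, ∠ ≈ 45.00°
|H| = 1000 · 1 / (1.4142) ≈ 707.11
Gain = 20 log₁₀(707.11) ≈ 56.99 dB
∠H = (0°) − (45.00°) = -45.00°

At ω = 3 rad/s:
pole (1 + j3·1) = 1 + j3 → |·| ≈ 3.1623, ∠ ≈ 71.57°
|H| = 1000 · 1 / (3.1623) ≈ 316.23
Gain = 20 log₁₀(316.23) ≈ 50.00 dB
∠H = (0°) − (71.57°) = -71.57°

ω = 1: 57.0 dB, -45.0°; ω = 3: 50.0 dB, -71.6°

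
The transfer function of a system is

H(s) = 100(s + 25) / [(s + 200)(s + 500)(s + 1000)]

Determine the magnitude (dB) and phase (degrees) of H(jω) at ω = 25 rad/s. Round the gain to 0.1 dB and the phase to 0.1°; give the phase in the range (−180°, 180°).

At s = jω = j25:
zero (s+25): 25 + j25 → |·| = √(25²+25²) = √1250 ≈ 35.355, ∠ = arctan(25/25) ≈ 45.00°
pole (s+200): 200 + j25 → |·| = √(200²+25²) = √40625 ≈ 201.56, ∠ = arctan(25/200) ≈ 7.13°
pole (s+500): 500 + j25 → |·| = √(500²+25²) = √250625 ≈ 500.62, ∠ = arctan(25/500) ≈ 2.86°
pole (s+1000): 1000 + j25 → |·| = √(1000²+25²) = √1000625 ≈ 1000.3, ∠ = arctan(25/1000) ≈ 1.43°
|H| = 100 · 35.355 / 1.0094e+08 ≈ 3.5026e-05
Gain = 20 log₁₀(3.5026e-05) ≈ -89.11 dB
∠H = 45.00° − 11.42° = 33.58°

-89.1 dB, 33.6°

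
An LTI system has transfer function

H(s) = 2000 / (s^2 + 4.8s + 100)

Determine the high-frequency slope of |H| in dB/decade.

-40 dB/decade

Each pole contributes −20 dB/decade at high frequency; each zero contributes +20 dB/decade.
Net: 0 zero(s) − 2 pole(s) → -40 dB/decade.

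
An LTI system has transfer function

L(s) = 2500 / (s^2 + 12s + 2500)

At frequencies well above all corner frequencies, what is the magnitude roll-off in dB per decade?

-40 dB/decade

Each pole contributes −20 dB/decade at high frequency; each zero contributes +20 dB/decade.
Net: 0 zero(s) − 2 pole(s) → -40 dB/decade.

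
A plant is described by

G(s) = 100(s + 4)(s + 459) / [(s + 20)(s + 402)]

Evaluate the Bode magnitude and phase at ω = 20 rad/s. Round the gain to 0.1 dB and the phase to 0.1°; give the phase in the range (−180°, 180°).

At s = jω = j20:
zero (s+4): 4 + j20 → |·| = √(4²+20²) = √416 ≈ 20.396, ∠ = arctan(20/4) ≈ 78.69°
zero (s+459): 459 + j20 → |·| = √(459²+20²) = √211081 ≈ 459.44, ∠ = arctan(20/459) ≈ 2.49°
pole (s+20): 20 + j20 → |·| = √(20²+20²) = √800 ≈ 28.284, ∠ = arctan(20/20) ≈ 45.00°
pole (s+402): 402 + j20 → |·| = √(402²+20²) = √162004 ≈ 402.5, ∠ = arctan(20/402) ≈ 2.85°
|G| = 100 · 9370.7 / 11384 ≈ 82.315
Gain = 20 log₁₀(82.315) ≈ 38.31 dB
∠G = 81.18° − 47.85° = 33.33°

38.3 dB, 33.3°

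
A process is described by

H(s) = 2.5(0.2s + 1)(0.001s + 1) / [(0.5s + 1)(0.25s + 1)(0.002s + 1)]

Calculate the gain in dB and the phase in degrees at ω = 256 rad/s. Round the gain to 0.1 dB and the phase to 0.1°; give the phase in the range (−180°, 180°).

-36.9 dB, -102.5°

At ω = 256 rad/s:
zero (1 + j256·0.2) = 1 + j51.2 → |·| ≈ 51.21, ∠ ≈ 88.88°
zero (1 + j256·0.001) = 1 + j0.256 → |·| ≈ 1.0322, ∠ ≈ 14.36°
pole (1 + j256·0.5) = 1 + j128 → |·| ≈ 128, ∠ ≈ 89.55°
pole (1 + j256·0.25) = 1 + j64 → |·| ≈ 64.008, ∠ ≈ 89.10°
pole (1 + j256·0.002) = 1 + j0.512 → |·| ≈ 1.1235, ∠ ≈ 27.11°
|H| = 2.5 · 51.21 · 1.0322 / (128 · 64.008 · 1.1235) ≈ 0.014356
Gain = 20 log₁₀(0.014356) ≈ -36.86 dB
∠H = (88.88° + 14.36°) − (89.55° + 89.10° + 27.11°) = -102.52°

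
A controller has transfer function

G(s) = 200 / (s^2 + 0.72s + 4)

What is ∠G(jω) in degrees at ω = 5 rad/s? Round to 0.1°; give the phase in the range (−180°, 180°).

At s = jω = j5:
quadratic: (j5)² + 0.72·j5 + 4 = -21 + j3.6 → |·| ≈ 21.306, ∠ ≈ 170.27°
∠G = 0.00° − 170.27° = -170.27°

-170.3°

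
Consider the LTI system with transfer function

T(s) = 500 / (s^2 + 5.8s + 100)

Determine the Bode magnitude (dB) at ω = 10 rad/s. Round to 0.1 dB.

18.7 dB

At s = jω = j10:
quadratic: (j10)² + 5.8·j10 + 100 = 0 + j58 → |·| ≈ 58, ∠ ≈ 90.00°
|T| = 500 / 58 ≈ 8.6207
Gain = 20 log₁₀(8.6207) ≈ 18.71 dB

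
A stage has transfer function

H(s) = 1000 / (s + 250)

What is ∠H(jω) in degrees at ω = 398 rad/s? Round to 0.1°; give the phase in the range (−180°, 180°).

-57.9°

Substitute s = j398:
Numerator: 1000 = 1000 + j0
Denominator: (j398) + 250 = 250 + j398
|N| = √(1000² + 0²) ≈ 1000, ∠N ≈ 0.00°
|D| = √(250² + 398²) ≈ 470, ∠D ≈ 57.87°
∠H = 0.00° − 57.87° = -57.87°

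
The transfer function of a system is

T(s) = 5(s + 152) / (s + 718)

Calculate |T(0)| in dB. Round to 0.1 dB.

0.5 dB

T(0) = 5·152 / (718) ≈ 1.0585
20 log₁₀(1.0585) ≈ 0.49 dB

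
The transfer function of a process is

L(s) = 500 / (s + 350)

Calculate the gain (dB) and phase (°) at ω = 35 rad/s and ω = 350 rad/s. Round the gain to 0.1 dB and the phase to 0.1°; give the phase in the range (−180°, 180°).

At s = jω = j35:
pole (s+350): 350 + j35 → |·| = √(350²+35²) = √123725 ≈ 351.75, ∠ = arctan(35/350) ≈ 5.71°
|L| = 500 / 351.75 ≈ 1.4215
Gain = 20 log₁₀(1.4215) ≈ 3.05 dB
∠L = 0.00° − 5.71° = -5.71°

At s = jω = j350:
pole (s+350): 350 + j350 → |·| = √(350²+350²) = √245000 ≈ 494.97, ∠ = arctan(350/350) ≈ 45.00°
|L| = 500 / 494.97 ≈ 1.0102
Gain = 20 log₁₀(1.0102) ≈ 0.09 dB
∠L = 0.00° − 45.00° = -45.00°

ω = 35: 3.1 dB, -5.7°; ω = 350: 0.1 dB, -45.0°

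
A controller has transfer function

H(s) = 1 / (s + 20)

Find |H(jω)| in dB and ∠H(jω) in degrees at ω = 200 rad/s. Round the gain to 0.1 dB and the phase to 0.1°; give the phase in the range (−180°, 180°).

-46.1 dB, -84.3°

Substitute s = j200:
Numerator: 1 = 1 + j0
Denominator: (j200) + 20 = 20 + j200
|N| = √(1² + 0²) ≈ 1, ∠N ≈ 0.00°
|D| = √(20² + 200²) ≈ 201, ∠D ≈ 84.29°
|H| = 1 / 201 ≈ 0.0049751
Gain = 20 log₁₀(0.0049751) ≈ -46.06 dB
∠H = 0.00° − 84.29° = -84.29°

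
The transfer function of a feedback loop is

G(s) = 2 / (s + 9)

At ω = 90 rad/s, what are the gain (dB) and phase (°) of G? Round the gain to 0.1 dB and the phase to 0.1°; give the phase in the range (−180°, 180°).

Substitute s = j90:
Numerator: 2 = 2 + j0
Denominator: (j90) + 9 = 9 + j90
|N| = √(2² + 0²) ≈ 2, ∠N ≈ 0.00°
|D| = √(9² + 90²) ≈ 90.449, ∠D ≈ 84.29°
|G| = 2 / 90.449 ≈ 0.022112
Gain = 20 log₁₀(0.022112) ≈ -33.11 dB
∠G = 0.00° − 84.29° = -84.29°

-33.1 dB, -84.3°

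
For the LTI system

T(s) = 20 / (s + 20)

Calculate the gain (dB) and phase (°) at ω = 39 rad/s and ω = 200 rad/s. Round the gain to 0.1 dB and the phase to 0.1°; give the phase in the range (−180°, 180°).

Substitute s = j39:
Numerator: 20 = 20 + j0
Denominator: (j39) + 20 = 20 + j39
|N| = √(20² + 0²) ≈ 20, ∠N ≈ 0.00°
|D| = √(20² + 39²) ≈ 43.829, ∠D ≈ 62.85°
|T| = 20 / 43.829 ≈ 0.45632
Gain = 20 log₁₀(0.45632) ≈ -6.81 dB
∠T = 0.00° − 62.85° = -62.85°

Substitute s = j200:
Numerator: 20 = 20 + j0
Denominator: (j200) + 20 = 20 + j200
|N| = √(20² + 0²) ≈ 20, ∠N ≈ 0.00°
|D| = √(20² + 200²) ≈ 201, ∠D ≈ 84.29°
|T| = 20 / 201 ≈ 0.099502
Gain = 20 log₁₀(0.099502) ≈ -20.04 dB
∠T = 0.00° − 84.29° = -84.29°

ω = 39: -6.8 dB, -62.9°; ω = 200: -20.0 dB, -84.3°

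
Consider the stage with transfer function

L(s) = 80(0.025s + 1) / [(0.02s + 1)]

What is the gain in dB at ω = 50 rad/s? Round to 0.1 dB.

39.1 dB

At ω = 50 rad/s:
zero (1 + j50·0.025) = 1 + j1.25 → |·| ≈ 1.6008, ∠ ≈ 51.34°
pole (1 + j50·0.02) = 1 + j1 → |·| ≈ 1.4142, ∠ ≈ 45.00°
|L| = 80 · 1.6008 / (1.4142) ≈ 90.556
Gain = 20 log₁₀(90.556) ≈ 39.14 dB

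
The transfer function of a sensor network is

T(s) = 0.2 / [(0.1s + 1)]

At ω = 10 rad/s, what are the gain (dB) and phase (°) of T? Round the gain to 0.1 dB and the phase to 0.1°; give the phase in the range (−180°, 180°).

-17.0 dB, -45.0°

At ω = 10 rad/s:
pole (1 + j10·0.1) = 1 + j1 → |·| ≈ 1.4142, ∠ ≈ 45.00°
|T| = 0.2 · 1 / (1.4142) ≈ 0.14142
Gain = 20 log₁₀(0.14142) ≈ -16.99 dB
∠T = (0°) − (45.00°) = -45.00°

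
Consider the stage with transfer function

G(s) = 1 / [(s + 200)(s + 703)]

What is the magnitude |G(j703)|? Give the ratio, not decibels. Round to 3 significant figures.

At s = jω = j703:
pole (s+200): 200 + j703 → |·| = √(200²+703²) = √534209 ≈ 730.9, ∠ = arctan(703/200) ≈ 74.12°
pole (s+703): 703 + j703 → |·| = √(703²+703²) = √988418 ≈ 994.19, ∠ = arctan(703/703) ≈ 45.00°
|G| = 1 / 7.2665e+05 ≈ 1.3762e-06

1.38e-06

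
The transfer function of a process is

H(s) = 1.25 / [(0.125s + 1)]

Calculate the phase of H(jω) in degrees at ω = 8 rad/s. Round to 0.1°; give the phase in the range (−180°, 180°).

-45.0°

At ω = 8 rad/s:
pole (1 + j8·0.125) = 1 + j1 → |·| ≈ 1.4142, ∠ ≈ 45.00°
∠H = (0°) − (45.00°) = -45.00°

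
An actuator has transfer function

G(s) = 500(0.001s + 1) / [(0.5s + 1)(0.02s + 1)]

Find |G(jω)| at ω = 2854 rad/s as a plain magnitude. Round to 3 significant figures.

0.0186

At ω = 2854 rad/s:
zero (1 + j2854·0.001) = 1 + j2.854 → |·| ≈ 3.0241, ∠ ≈ 70.69°
pole (1 + j2854·0.5) = 1 + j1427 → |·| ≈ 1427, ∠ ≈ 89.96°
pole (1 + j2854·0.02) = 1 + j57.08 → |·| ≈ 57.089, ∠ ≈ 89.00°
|G| = 500 · 3.0241 / (1427 · 57.089) ≈ 0.018561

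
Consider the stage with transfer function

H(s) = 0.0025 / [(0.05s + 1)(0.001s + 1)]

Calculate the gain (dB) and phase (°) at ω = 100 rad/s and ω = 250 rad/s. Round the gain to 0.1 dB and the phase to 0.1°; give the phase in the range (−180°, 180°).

ω = 100: -66.2 dB, -84.4°; ω = 250: -74.3 dB, -99.5°

At ω = 100 rad/s:
pole (1 + j100·0.05) = 1 + j5 → |·| ≈ 5.099, ∠ ≈ 78.69°
pole (1 + j100·0.001) = 1 + j0.1 → |·| ≈ 1.005, ∠ ≈ 5.71°
|H| = 0.0025 · 1 / (5.099 · 1.005) ≈ 0.00048785
Gain = 20 log₁₀(0.00048785) ≈ -66.23 dB
∠H = (0°) − (78.69° + 5.71°) = -84.40°

At ω = 250 rad/s:
pole (1 + j250·0.05) = 1 + j12.5 → |·| ≈ 12.54, ∠ ≈ 85.43°
pole (1 + j250·0.001) = 1 + j0.25 → |·| ≈ 1.0308, ∠ ≈ 14.04°
|H| = 0.0025 · 1 / (12.54 · 1.0308) ≈ 0.00019341
Gain = 20 log₁₀(0.00019341) ≈ -74.27 dB
∠H = (0°) − (85.43° + 14.04°) = -99.47°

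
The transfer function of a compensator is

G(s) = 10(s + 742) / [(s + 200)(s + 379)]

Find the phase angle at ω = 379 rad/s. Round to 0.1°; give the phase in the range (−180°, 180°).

At s = jω = j379:
zero (s+742): 742 + j379 → |·| = √(742²+379²) = √694205 ≈ 833.19, ∠ = arctan(379/742) ≈ 27.06°
pole (s+200): 200 + j379 → |·| = √(200²+379²) = √183641 ≈ 428.53, ∠ = arctan(379/200) ≈ 62.18°
pole (s+379): 379 + j379 → |·| = √(379²+379²) = √287282 ≈ 535.99, ∠ = arctan(379/379) ≈ 45.00°
∠G = 27.06° − 107.18° = -80.12°

-80.1°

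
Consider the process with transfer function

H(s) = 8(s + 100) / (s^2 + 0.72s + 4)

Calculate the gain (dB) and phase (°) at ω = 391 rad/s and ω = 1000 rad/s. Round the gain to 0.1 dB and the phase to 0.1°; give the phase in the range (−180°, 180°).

At s = jω = j391:
zero (s+100): 100 + j391 → |·| = √(100²+391²) = √162881 ≈ 403.59, ∠ = arctan(391/100) ≈ 75.65°
quadratic: (j391)² + 0.72·j391 + 4 = -152877 + j281.52 → |·| ≈ 1.5288e+05, ∠ ≈ 179.89°
|H| = 8 · 403.59 / 1.5288e+05 ≈ 0.021119
Gain = 20 log₁₀(0.021119) ≈ -33.51 dB
∠H = 75.65° − 179.89° = -104.24°

At s = jω = j1000:
zero (s+100): 100 + j1000 → |·| = √(100²+1000²) = √1010000 ≈ 1005, ∠ = arctan(1000/100) ≈ 84.29°
quadratic: (j1000)² + 0.72·j1000 + 4 = -999996 + j720 → |·| ≈ 1e+06, ∠ ≈ 179.96°
|H| = 8 · 1005 / 1e+06 ≈ 0.00804
Gain = 20 log₁₀(0.00804) ≈ -41.89 dB
∠H = 84.29° − 179.96° = -95.67°

ω = 391: -33.5 dB, -104.2°; ω = 1000: -41.9 dB, -95.7°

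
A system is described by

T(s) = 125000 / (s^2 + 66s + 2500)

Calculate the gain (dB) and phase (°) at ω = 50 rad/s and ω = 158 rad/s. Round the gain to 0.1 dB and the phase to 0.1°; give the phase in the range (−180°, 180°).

At s = jω = j50:
quadratic: (j50)² + 66·j50 + 2500 = 0 + j3300 → |·| ≈ 3300, ∠ ≈ 90.00°
|T| = 125000 / 3300 ≈ 37.879
Gain = 20 log₁₀(37.879) ≈ 31.57 dB
∠T = 0.00° − 90.00° = -90.00°

At s = jω = j158:
quadratic: (j158)² + 66·j158 + 2500 = -22464 + j10428 → |·| ≈ 24766, ∠ ≈ 155.10°
|T| = 125000 / 24766 ≈ 5.0472
Gain = 20 log₁₀(5.0472) ≈ 14.06 dB
∠T = 0.00° − 155.10° = -155.10°

ω = 50: 31.6 dB, -90.0°; ω = 158: 14.1 dB, -155.1°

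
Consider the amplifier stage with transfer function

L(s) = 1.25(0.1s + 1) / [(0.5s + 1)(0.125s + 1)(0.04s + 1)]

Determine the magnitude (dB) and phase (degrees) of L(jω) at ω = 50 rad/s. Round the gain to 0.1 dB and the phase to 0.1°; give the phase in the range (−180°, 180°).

-34.9 dB, -153.4°

At ω = 50 rad/s:
zero (1 + j50·0.1) = 1 + j5 → |·| ≈ 5.099, ∠ ≈ 78.69°
pole (1 + j50·0.5) = 1 + j25 → |·| ≈ 25.02, ∠ ≈ 87.71°
pole (1 + j50·0.125) = 1 + j6.25 → |·| ≈ 6.3295, ∠ ≈ 80.91°
pole (1 + j50·0.04) = 1 + j2 → |·| ≈ 2.2361, ∠ ≈ 63.43°
|L| = 1.25 · 5.099 / (25.02 · 6.3295 · 2.2361) ≈ 0.017999
Gain = 20 log₁₀(0.017999) ≈ -34.90 dB
∠L = (78.69°) − (87.71° + 80.91° + 63.43°) = -153.36°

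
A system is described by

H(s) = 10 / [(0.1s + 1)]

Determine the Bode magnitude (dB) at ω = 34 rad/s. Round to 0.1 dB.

At ω = 34 rad/s:
pole (1 + j34·0.1) = 1 + j3.4 → |·| ≈ 3.544, ∠ ≈ 73.61°
|H| = 10 · 1 / (3.544) ≈ 2.8217
Gain = 20 log₁₀(2.8217) ≈ 9.01 dB

9.0 dB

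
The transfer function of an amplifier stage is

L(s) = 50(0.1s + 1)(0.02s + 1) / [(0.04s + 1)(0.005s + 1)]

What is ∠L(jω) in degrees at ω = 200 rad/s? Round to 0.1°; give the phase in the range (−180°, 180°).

At ω = 200 rad/s:
zero (1 + j200·0.1) = 1 + j20 → |·| ≈ 20.025, ∠ ≈ 87.14°
zero (1 + j200·0.02) = 1 + j4 → |·| ≈ 4.1231, ∠ ≈ 75.96°
pole (1 + j200·0.04) = 1 + j8 → |·| ≈ 8.0623, ∠ ≈ 82.87°
pole (1 + j200·0.005) = 1 + j1 → |·| ≈ 1.4142, ∠ ≈ 45.00°
∠L = (87.14° + 75.96°) − (82.87° + 45.00°) = 35.23°

35.2°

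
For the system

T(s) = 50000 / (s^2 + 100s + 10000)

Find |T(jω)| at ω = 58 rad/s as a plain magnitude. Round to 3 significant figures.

5.67

At s = jω = j58:
quadratic: (j58)² + 100·j58 + 10000 = 6636 + j5800 → |·| ≈ 8813.4, ∠ ≈ 41.15°
|T| = 50000 / 8813.4 ≈ 5.6732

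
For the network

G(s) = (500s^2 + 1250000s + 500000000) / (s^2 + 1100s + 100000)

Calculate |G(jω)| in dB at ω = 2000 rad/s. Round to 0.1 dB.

56.3 dB

Substitute s = j2000:
Numerator: 500(j2000)^2 + 1250000(j2000) + 500000000 = -1500000000 + j2500000000
Denominator: (j2000)^2 + 1100(j2000) + 100000 = -3900000 + j2200000
|N| = √(1500000000² + 2500000000²) ≈ 2.9155e+09, ∠N ≈ 120.96°
|D| = √(3900000² + 2200000²) ≈ 4.4777e+06, ∠D ≈ 150.57°
|G| = 2.9155e+09 / 4.4777e+06 ≈ 651.12
Gain = 20 log₁₀(651.12) ≈ 56.27 dB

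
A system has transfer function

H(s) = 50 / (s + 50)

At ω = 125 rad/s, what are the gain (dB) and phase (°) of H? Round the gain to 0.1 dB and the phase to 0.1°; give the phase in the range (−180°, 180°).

-8.6 dB, -68.2°

At s = jω = j125:
pole (s+50): 50 + j125 → |·| = √(50²+125²) = √18125 ≈ 134.63, ∠ = arctan(125/50) ≈ 68.20°
|H| = 50 / 134.63 ≈ 0.37139
Gain = 20 log₁₀(0.37139) ≈ -8.60 dB
∠H = 0.00° − 68.20° = -68.20°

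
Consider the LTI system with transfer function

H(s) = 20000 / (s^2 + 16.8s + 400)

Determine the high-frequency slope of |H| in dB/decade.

-40 dB/decade

Each pole contributes −20 dB/decade at high frequency; each zero contributes +20 dB/decade.
Net: 0 zero(s) − 2 pole(s) → -40 dB/decade.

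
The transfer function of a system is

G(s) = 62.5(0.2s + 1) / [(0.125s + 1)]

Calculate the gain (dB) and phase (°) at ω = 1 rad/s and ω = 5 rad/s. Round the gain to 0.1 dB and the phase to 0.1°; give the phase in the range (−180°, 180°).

At ω = 1 rad/s:
zero (1 + j1·0.2) = 1 + j0.2 → |·| ≈ 1.0198, ∠ ≈ 11.31°
pole (1 + j1·0.125) = 1 + j0.125 → |·| ≈ 1.0078, ∠ ≈ 7.13°
|G| = 62.5 · 1.0198 / (1.0078) ≈ 63.244
Gain = 20 log₁₀(63.244) ≈ 36.02 dB
∠G = (11.31°) − (7.13°) = 4.18°

At ω = 5 rad/s:
zero (1 + j5·0.2) = 1 + j1 → |·| ≈ 1.4142, ∠ ≈ 45.00°
pole (1 + j5·0.125) = 1 + j0.625 → |·| ≈ 1.1792, ∠ ≈ 32.01°
|G| = 62.5 · 1.4142 / (1.1792) ≈ 74.955
Gain = 20 log₁₀(74.955) ≈ 37.50 dB
∠G = (45.00°) − (32.01°) = 12.99°

ω = 1: 36.0 dB, 4.2°; ω = 5: 37.5 dB, 13.0°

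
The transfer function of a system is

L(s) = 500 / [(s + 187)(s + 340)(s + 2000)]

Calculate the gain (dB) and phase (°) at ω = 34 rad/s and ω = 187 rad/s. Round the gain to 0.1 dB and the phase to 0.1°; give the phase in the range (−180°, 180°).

ω = 34: -108.3 dB, -17.0°; ω = 187: -112.3 dB, -79.2°

At s = jω = j34:
pole (s+187): 187 + j34 → |·| = √(187²+34²) = √36125 ≈ 190.07, ∠ = arctan(34/187) ≈ 10.30°
pole (s+340): 340 + j34 → |·| = √(340²+34²) = √116756 ≈ 341.7, ∠ = arctan(34/340) ≈ 5.71°
pole (s+2000): 2000 + j34 → |·| = √(2000²+34²) = √4001156 ≈ 2000.3, ∠ = arctan(34/2000) ≈ 0.97°
|L| = 500 / 1.2991e+08 ≈ 3.8488e-06
Gain = 20 log₁₀(3.8488e-06) ≈ -108.29 dB
∠L = 0.00° − 16.98° = -16.98°

At s = jω = j187:
pole (s+187): 187 + j187 → |·| = √(187²+187²) = √69938 ≈ 264.46, ∠ = arctan(187/187) ≈ 45.00°
pole (s+340): 340 + j187 → |·| = √(340²+187²) = √150569 ≈ 388.03, ∠ = arctan(187/340) ≈ 28.81°
pole (s+2000): 2000 + j187 → |·| = √(2000²+187²) = √4034969 ≈ 2008.7, ∠ = arctan(187/2000) ≈ 5.34°
|L| = 500 / 2.0613e+08 ≈ 2.4257e-06
Gain = 20 log₁₀(2.4257e-06) ≈ -112.30 dB
∠L = 0.00° − 79.15° = -79.15°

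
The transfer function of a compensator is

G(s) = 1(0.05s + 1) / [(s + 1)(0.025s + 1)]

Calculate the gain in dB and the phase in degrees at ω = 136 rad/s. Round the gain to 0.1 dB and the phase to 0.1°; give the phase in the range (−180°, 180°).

-36.9 dB, -81.6°

At ω = 136 rad/s:
zero (1 + j136·0.05) = 1 + j6.8 → |·| ≈ 6.8731, ∠ ≈ 81.63°
pole (1 + j136·1) = 1 + j136 → |·| ≈ 136, ∠ ≈ 89.58°
pole (1 + j136·0.025) = 1 + j3.4 → |·| ≈ 3.544, ∠ ≈ 73.61°
|G| = 1 · 6.8731 / (136 · 3.544) ≈ 0.01426
Gain = 20 log₁₀(0.01426) ≈ -36.92 dB
∠G = (81.63°) − (89.58° + 73.61°) = -81.56°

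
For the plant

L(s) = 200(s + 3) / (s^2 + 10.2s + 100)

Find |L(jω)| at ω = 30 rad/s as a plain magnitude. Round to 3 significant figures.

7.04

At s = jω = j30:
zero (s+3): 3 + j30 → |·| = √(3²+30²) = √909 ≈ 30.15, ∠ = arctan(30/3) ≈ 84.29°
quadratic: (j30)² + 10.2·j30 + 100 = -800 + j306 → |·| ≈ 856.53, ∠ ≈ 159.07°
|L| = 200 · 30.15 / 856.53 ≈ 7.04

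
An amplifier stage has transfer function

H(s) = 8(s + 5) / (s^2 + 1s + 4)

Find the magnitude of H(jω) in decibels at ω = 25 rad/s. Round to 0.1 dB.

-9.7 dB

At s = jω = j25:
zero (s+5): 5 + j25 → |·| = √(5²+25²) = √650 ≈ 25.495, ∠ = arctan(25/5) ≈ 78.69°
quadratic: (j25)² + 1·j25 + 4 = -621 + j25 → |·| ≈ 621.5, ∠ ≈ 177.69°
|H| = 8 · 25.495 / 621.5 ≈ 0.32817
Gain = 20 log₁₀(0.32817) ≈ -9.68 dB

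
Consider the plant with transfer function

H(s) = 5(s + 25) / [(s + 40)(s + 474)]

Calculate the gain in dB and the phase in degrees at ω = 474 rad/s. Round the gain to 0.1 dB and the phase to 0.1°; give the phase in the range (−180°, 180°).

-42.6 dB, -43.2°

At s = jω = j474:
zero (s+25): 25 + j474 → |·| = √(25²+474²) = √225301 ≈ 474.66, ∠ = arctan(474/25) ≈ 86.98°
pole (s+40): 40 + j474 → |·| = √(40²+474²) = √226276 ≈ 475.68, ∠ = arctan(474/40) ≈ 85.18°
pole (s+474): 474 + j474 → |·| = √(474²+474²) = √449352 ≈ 670.34, ∠ = arctan(474/474) ≈ 45.00°
|H| = 5 · 474.66 / 3.1887e+05 ≈ 0.0074428
Gain = 20 log₁₀(0.0074428) ≈ -42.57 dB
∠H = 86.98° − 130.18° = -43.20°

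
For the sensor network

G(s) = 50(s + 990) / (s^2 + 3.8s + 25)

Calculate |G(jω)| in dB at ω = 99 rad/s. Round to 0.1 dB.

At s = jω = j99:
zero (s+990): 990 + j99 → |·| = √(990²+99²) = √989901 ≈ 994.94, ∠ = arctan(99/990) ≈ 5.71°
quadratic: (j99)² + 3.8·j99 + 25 = -9776 + j376.2 → |·| ≈ 9783.2, ∠ ≈ 177.80°
|G| = 50 · 994.94 / 9783.2 ≈ 5.0849
Gain = 20 log₁₀(5.0849) ≈ 14.13 dB

14.1 dB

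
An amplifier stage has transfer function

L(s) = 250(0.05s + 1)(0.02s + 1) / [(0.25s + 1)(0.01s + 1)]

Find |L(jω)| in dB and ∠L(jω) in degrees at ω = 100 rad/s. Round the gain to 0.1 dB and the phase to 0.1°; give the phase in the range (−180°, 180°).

38.1 dB, 9.4°

At ω = 100 rad/s:
zero (1 + j100·0.05) = 1 + j5 → |·| ≈ 5.099, ∠ ≈ 78.69°
zero (1 + j100·0.02) = 1 + j2 → |·| ≈ 2.2361, ∠ ≈ 63.43°
pole (1 + j100·0.25) = 1 + j25 → |·| ≈ 25.02, ∠ ≈ 87.71°
pole (1 + j100·0.01) = 1 + j1 → |·| ≈ 1.4142, ∠ ≈ 45.00°
|L| = 250 · 5.099 · 2.2361 / (25.02 · 1.4142) ≈ 80.56
Gain = 20 log₁₀(80.56) ≈ 38.12 dB
∠L = (78.69° + 63.43°) − (87.71° + 45.00°) = 9.41°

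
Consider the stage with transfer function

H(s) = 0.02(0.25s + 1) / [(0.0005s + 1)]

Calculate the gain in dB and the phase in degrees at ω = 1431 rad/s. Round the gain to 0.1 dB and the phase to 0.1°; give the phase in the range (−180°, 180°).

15.3 dB, 54.3°

At ω = 1431 rad/s:
zero (1 + j1431·0.25) = 1 + j357.75 → |·| ≈ 357.75, ∠ ≈ 89.84°
pole (1 + j1431·0.0005) = 1 + j0.7155 → |·| ≈ 1.2296, ∠ ≈ 35.58°
|H| = 0.02 · 357.75 / (1.2296) ≈ 5.819
Gain = 20 log₁₀(5.819) ≈ 15.30 dB
∠H = (89.84°) − (35.58°) = 54.26°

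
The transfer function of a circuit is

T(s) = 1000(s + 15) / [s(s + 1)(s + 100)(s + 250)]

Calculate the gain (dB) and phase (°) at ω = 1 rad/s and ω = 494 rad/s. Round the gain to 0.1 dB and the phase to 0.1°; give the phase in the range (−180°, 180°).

At s = jω = j1:
zero (s+15): 15 + j1 → |·| = √(15²+1²) = √226 ≈ 15.033, ∠ = arctan(1/15) ≈ 3.81°
pole (s+1): 1 + j1 → |·| = √(1²+1²) = √2 ≈ 1.4142, ∠ = arctan(1/1) ≈ 45.00°
pole (s+100): 100 + j1 → |·| = √(100²+1²) = √10001 ≈ 100, ∠ = arctan(1/100) ≈ 0.57°
pole (s+250): 250 + j1 → |·| = √(250²+1²) = √62501 ≈ 250, ∠ = arctan(1/250) ≈ 0.23°
pole at origin: |s| = 1, ∠ = 90.00° (in denominator)
|T| = 1000 · 15.033 / 35355 ≈ 0.4252
Gain = 20 log₁₀(0.4252) ≈ -7.43 dB
∠T = 3.81° − 135.80° = -131.99°

At s = jω = j494:
zero (s+15): 15 + j494 → |·| = √(15²+494²) = √244261 ≈ 494.23, ∠ = arctan(494/15) ≈ 88.26°
pole (s+1): 1 + j494 → |·| = √(1²+494²) = √244037 ≈ 494, ∠ = arctan(494/1) ≈ 89.88°
pole (s+100): 100 + j494 → |·| = √(100²+494²) = √254036 ≈ 504.02, ∠ = arctan(494/100) ≈ 78.56°
pole (s+250): 250 + j494 → |·| = √(250²+494²) = √306536 ≈ 553.66, ∠ = arctan(494/250) ≈ 63.16°
pole at origin: |s| = 494, ∠ = 90.00° (in denominator)
|T| = 1000 · 494.23 / 6.81e+10 ≈ 7.2574e-06
Gain = 20 log₁₀(7.2574e-06) ≈ -102.78 dB
∠T = 88.26° − 321.60° = -233.34° ≡ 126.66° (principal value)

ω = 1: -7.4 dB, -132.0°; ω = 494: -102.8 dB, 126.7°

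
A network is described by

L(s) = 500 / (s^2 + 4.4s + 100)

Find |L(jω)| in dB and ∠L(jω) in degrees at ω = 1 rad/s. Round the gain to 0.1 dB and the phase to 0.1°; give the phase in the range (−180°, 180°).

At s = jω = j1:
quadratic: (j1)² + 4.4·j1 + 100 = 99 + j4.4 → |·| ≈ 99.098, ∠ ≈ 2.54°
|L| = 500 / 99.098 ≈ 5.0455
Gain = 20 log₁₀(5.0455) ≈ 14.06 dB
∠L = 0.00° − 2.54° = -2.54°

14.1 dB, -2.5°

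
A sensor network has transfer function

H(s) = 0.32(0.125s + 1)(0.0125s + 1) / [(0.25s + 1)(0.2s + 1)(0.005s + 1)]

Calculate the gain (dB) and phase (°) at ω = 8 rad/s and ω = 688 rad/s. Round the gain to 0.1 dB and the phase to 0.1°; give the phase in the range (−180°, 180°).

At ω = 8 rad/s:
zero (1 + j8·0.125) = 1 + j1 → |·| ≈ 1.4142, ∠ ≈ 45.00°
zero (1 + j8·0.0125) = 1 + j0.1 → |·| ≈ 1.005, ∠ ≈ 5.71°
pole (1 + j8·0.25) = 1 + j2 → |·| ≈ 2.2361, ∠ ≈ 63.43°
pole (1 + j8·0.2) = 1 + j1.6 → |·| ≈ 1.8868, ∠ ≈ 57.99°
pole (1 + j8·0.005) = 1 + j0.04 → |·| ≈ 1.0008, ∠ ≈ 2.29°
|H| = 0.32 · 1.4142 · 1.005 / (2.2361 · 1.8868 · 1.0008) ≈ 0.10771
Gain = 20 log₁₀(0.10771) ≈ -19.35 dB
∠H = (45.00° + 5.71°) − (63.43° + 57.99° + 2.29°) = -73.00°

At ω = 688 rad/s:
zero (1 + j688·0.125) = 1 + j86 → |·| ≈ 86.006, ∠ ≈ 89.33°
zero (1 + j688·0.0125) = 1 + j8.6 → |·| ≈ 8.6579, ∠ ≈ 83.37°
pole (1 + j688·0.25) = 1 + j172 → |·| ≈ 172, ∠ ≈ 89.67°
pole (1 + j688·0.2) = 1 + j137.6 → |·| ≈ 137.6, ∠ ≈ 89.58°
pole (1 + j688·0.005) = 1 + j3.44 → |·| ≈ 3.5824, ∠ ≈ 73.79°
|H| = 0.32 · 86.006 · 8.6579 / (172 · 137.6 · 3.5824) ≈ 0.0028104
Gain = 20 log₁₀(0.0028104) ≈ -51.02 dB
∠H = (89.33° + 83.37°) − (89.67° + 89.58° + 73.79°) = -80.34°

ω = 8: -19.4 dB, -73.0°; ω = 688: -51.0 dB, -80.3°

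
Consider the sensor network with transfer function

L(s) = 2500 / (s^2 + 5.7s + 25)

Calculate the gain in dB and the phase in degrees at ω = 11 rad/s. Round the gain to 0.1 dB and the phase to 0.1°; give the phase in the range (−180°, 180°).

26.8 dB, -146.9°

At s = jω = j11:
quadratic: (j11)² + 5.7·j11 + 25 = -96 + j62.7 → |·| ≈ 114.66, ∠ ≈ 146.85°
|L| = 2500 / 114.66 ≈ 21.804
Gain = 20 log₁₀(21.804) ≈ 26.77 dB
∠L = 0.00° − 146.85° = -146.85°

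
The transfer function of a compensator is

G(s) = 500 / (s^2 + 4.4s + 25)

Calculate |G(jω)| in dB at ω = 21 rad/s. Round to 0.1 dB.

1.4 dB

At s = jω = j21:
quadratic: (j21)² + 4.4·j21 + 25 = -416 + j92.4 → |·| ≈ 426.14, ∠ ≈ 167.48°
|G| = 500 / 426.14 ≈ 1.1733
Gain = 20 log₁₀(1.1733) ≈ 1.39 dB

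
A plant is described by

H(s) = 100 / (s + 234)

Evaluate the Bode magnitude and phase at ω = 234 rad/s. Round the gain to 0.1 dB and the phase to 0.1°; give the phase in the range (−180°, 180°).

Substitute s = j234:
Numerator: 100 = 100 + j0
Denominator: (j234) + 234 = 234 + j234
|N| = √(100² + 0²) ≈ 100, ∠N ≈ 0.00°
|D| = √(234² + 234²) ≈ 330.93, ∠D ≈ 45.00°
|H| = 100 / 330.93 ≈ 0.30218
Gain = 20 log₁₀(0.30218) ≈ -10.39 dB
∠H = 0.00° − 45.00° = -45.00°

-10.4 dB, -45.0°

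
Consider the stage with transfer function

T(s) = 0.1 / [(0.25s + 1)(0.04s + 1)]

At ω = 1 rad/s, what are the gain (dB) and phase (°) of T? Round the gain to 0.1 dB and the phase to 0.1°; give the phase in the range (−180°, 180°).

At ω = 1 rad/s:
pole (1 + j1·0.25) = 1 + j0.25 → |·| ≈ 1.0308, ∠ ≈ 14.04°
pole (1 + j1·0.04) = 1 + j0.04 → |·| ≈ 1.0008, ∠ ≈ 2.29°
|T| = 0.1 · 1 / (1.0308 · 1.0008) ≈ 0.096934
Gain = 20 log₁₀(0.096934) ≈ -20.27 dB
∠T = (0°) − (14.04° + 2.29°) = -16.33°

-20.3 dB, -16.3°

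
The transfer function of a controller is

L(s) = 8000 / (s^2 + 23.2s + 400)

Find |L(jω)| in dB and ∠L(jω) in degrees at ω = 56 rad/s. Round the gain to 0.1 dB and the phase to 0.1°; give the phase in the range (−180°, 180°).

At s = jω = j56:
quadratic: (j56)² + 23.2·j56 + 400 = -2736 + j1299.2 → |·| ≈ 3028.8, ∠ ≈ 154.60°
|L| = 8000 / 3028.8 ≈ 2.6413
Gain = 20 log₁₀(2.6413) ≈ 8.44 dB
∠L = 0.00° − 154.60° = -154.60°

8.4 dB, -154.6°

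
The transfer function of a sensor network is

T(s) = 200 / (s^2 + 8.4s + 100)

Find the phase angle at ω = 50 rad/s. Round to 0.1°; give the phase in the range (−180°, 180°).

-170.1°

At s = jω = j50:
quadratic: (j50)² + 8.4·j50 + 100 = -2400 + j420 → |·| ≈ 2436.5, ∠ ≈ 170.07°
∠T = 0.00° − 170.07° = -170.07°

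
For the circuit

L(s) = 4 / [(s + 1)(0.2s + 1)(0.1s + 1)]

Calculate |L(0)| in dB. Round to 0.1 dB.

12.0 dB

L(0) = 4 · 1 / 1 = 4
20 log₁₀(4) ≈ 12.04 dB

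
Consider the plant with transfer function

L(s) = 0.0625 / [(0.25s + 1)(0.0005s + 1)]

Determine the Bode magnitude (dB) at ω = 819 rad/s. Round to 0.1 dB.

-71.0 dB

At ω = 819 rad/s:
pole (1 + j819·0.25) = 1 + j204.75 → |·| ≈ 204.75, ∠ ≈ 89.72°
pole (1 + j819·0.0005) = 1 + j0.4095 → |·| ≈ 1.0806, ∠ ≈ 22.27°
|L| = 0.0625 · 1 / (204.75 · 1.0806) ≈ 0.00028248
Gain = 20 log₁₀(0.00028248) ≈ -70.98 dB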